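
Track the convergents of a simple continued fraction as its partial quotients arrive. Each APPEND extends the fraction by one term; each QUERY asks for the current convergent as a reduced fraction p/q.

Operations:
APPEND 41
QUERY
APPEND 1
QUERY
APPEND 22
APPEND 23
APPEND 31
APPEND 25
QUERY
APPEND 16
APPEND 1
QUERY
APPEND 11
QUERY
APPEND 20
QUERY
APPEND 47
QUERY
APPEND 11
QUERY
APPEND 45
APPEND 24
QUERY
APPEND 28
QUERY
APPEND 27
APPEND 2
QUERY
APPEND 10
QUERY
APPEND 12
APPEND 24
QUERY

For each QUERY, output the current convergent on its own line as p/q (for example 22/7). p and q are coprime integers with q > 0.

41/1
42/1
17280037/411855
294450941/7017988
3516131255/83804001
70617076041/1683098008
3322518705182/79189410377
36618322833043/872766612155
39664147431443851/945361253588603
1112247275126619945/26509468787438236
61252928426826984677/1459911505816280186
642599624844120029136/15315816076677222835
187181361862194536052552/4461308722299308123779

APPEND 41: p_0 = 41·1 + 0 = 41, q_0 = 41·0 + 1 = 1 → 41/1
APPEND 1: p_1 = 1·41 + 1 = 42, q_1 = 1·1 + 0 = 1 → 42/1
APPEND 22: p_2 = 22·42 + 41 = 965, q_2 = 22·1 + 1 = 23 → 965/23
APPEND 23: p_3 = 23·965 + 42 = 22237, q_3 = 23·23 + 1 = 530 → 22237/530
APPEND 31: p_4 = 31·22237 + 965 = 690312, q_4 = 31·530 + 23 = 16453 → 690312/16453
APPEND 25: p_5 = 25·690312 + 22237 = 17280037, q_5 = 25·16453 + 530 = 411855 → 17280037/411855
APPEND 16: p_6 = 16·17280037 + 690312 = 277170904, q_6 = 16·411855 + 16453 = 6606133 → 277170904/6606133
APPEND 1: p_7 = 1·277170904 + 17280037 = 294450941, q_7 = 1·6606133 + 411855 = 7017988 → 294450941/7017988
APPEND 11: p_8 = 11·294450941 + 277170904 = 3516131255, q_8 = 11·7017988 + 6606133 = 83804001 → 3516131255/83804001
APPEND 20: p_9 = 20·3516131255 + 294450941 = 70617076041, q_9 = 20·83804001 + 7017988 = 1683098008 → 70617076041/1683098008
APPEND 47: p_10 = 47·70617076041 + 3516131255 = 3322518705182, q_10 = 47·1683098008 + 83804001 = 79189410377 → 3322518705182/79189410377
APPEND 11: p_11 = 11·3322518705182 + 70617076041 = 36618322833043, q_11 = 11·79189410377 + 1683098008 = 872766612155 → 36618322833043/872766612155
APPEND 45: p_12 = 45·36618322833043 + 3322518705182 = 1651147046192117, q_12 = 45·872766612155 + 79189410377 = 39353686957352 → 1651147046192117/39353686957352
APPEND 24: p_13 = 24·1651147046192117 + 36618322833043 = 39664147431443851, q_13 = 24·39353686957352 + 872766612155 = 945361253588603 → 39664147431443851/945361253588603
APPEND 28: p_14 = 28·39664147431443851 + 1651147046192117 = 1112247275126619945, q_14 = 28·945361253588603 + 39353686957352 = 26509468787438236 → 1112247275126619945/26509468787438236
APPEND 27: p_15 = 27·1112247275126619945 + 39664147431443851 = 30070340575850182366, q_15 = 27·26509468787438236 + 945361253588603 = 716701018514420975 → 30070340575850182366/716701018514420975
APPEND 2: p_16 = 2·30070340575850182366 + 1112247275126619945 = 61252928426826984677, q_16 = 2·716701018514420975 + 26509468787438236 = 1459911505816280186 → 61252928426826984677/1459911505816280186
APPEND 10: p_17 = 10·61252928426826984677 + 30070340575850182366 = 642599624844120029136, q_17 = 10·1459911505816280186 + 716701018514420975 = 15315816076677222835 → 642599624844120029136/15315816076677222835
APPEND 12: p_18 = 12·642599624844120029136 + 61252928426826984677 = 7772448426556267334309, q_18 = 12·15315816076677222835 + 1459911505816280186 = 185249704425942954206 → 7772448426556267334309/185249704425942954206
APPEND 24: p_19 = 24·7772448426556267334309 + 642599624844120029136 = 187181361862194536052552, q_19 = 24·185249704425942954206 + 15315816076677222835 = 4461308722299308123779 → 187181361862194536052552/4461308722299308123779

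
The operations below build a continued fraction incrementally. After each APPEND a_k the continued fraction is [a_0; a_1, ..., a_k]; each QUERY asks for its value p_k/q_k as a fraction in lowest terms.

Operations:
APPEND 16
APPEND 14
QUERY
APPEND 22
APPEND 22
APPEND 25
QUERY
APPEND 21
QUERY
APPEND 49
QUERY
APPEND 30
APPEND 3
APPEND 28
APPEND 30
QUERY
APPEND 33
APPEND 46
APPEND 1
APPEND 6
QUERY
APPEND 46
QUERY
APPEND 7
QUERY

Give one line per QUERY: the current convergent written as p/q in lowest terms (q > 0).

225/14
2741891/170609
57689188/3589601
2829512103/176061058
219239232144357/13641748033351
2376974321892195259/147902747440968433
109681421166460802136/6824719722186918293
770146922487117810211/47920940802749396484

APPEND 16: p_0 = 16·1 + 0 = 16, q_0 = 16·0 + 1 = 1 → 16/1
APPEND 14: p_1 = 14·16 + 1 = 225, q_1 = 14·1 + 0 = 14 → 225/14
APPEND 22: p_2 = 22·225 + 16 = 4966, q_2 = 22·14 + 1 = 309 → 4966/309
APPEND 22: p_3 = 22·4966 + 225 = 109477, q_3 = 22·309 + 14 = 6812 → 109477/6812
APPEND 25: p_4 = 25·109477 + 4966 = 2741891, q_4 = 25·6812 + 309 = 170609 → 2741891/170609
APPEND 21: p_5 = 21·2741891 + 109477 = 57689188, q_5 = 21·170609 + 6812 = 3589601 → 57689188/3589601
APPEND 49: p_6 = 49·57689188 + 2741891 = 2829512103, q_6 = 49·3589601 + 170609 = 176061058 → 2829512103/176061058
APPEND 30: p_7 = 30·2829512103 + 57689188 = 84943052278, q_7 = 30·176061058 + 3589601 = 5285421341 → 84943052278/5285421341
APPEND 3: p_8 = 3·84943052278 + 2829512103 = 257658668937, q_8 = 3·5285421341 + 176061058 = 16032325081 → 257658668937/16032325081
APPEND 28: p_9 = 28·257658668937 + 84943052278 = 7299385782514, q_9 = 28·16032325081 + 5285421341 = 454190523609 → 7299385782514/454190523609
APPEND 30: p_10 = 30·7299385782514 + 257658668937 = 219239232144357, q_10 = 30·454190523609 + 16032325081 = 13641748033351 → 219239232144357/13641748033351
APPEND 33: p_11 = 33·219239232144357 + 7299385782514 = 7242194046546295, q_11 = 33·13641748033351 + 454190523609 = 450631875624192 → 7242194046546295/450631875624192
APPEND 46: p_12 = 46·7242194046546295 + 219239232144357 = 333360165373273927, q_12 = 46·450631875624192 + 13641748033351 = 20742708026746183 → 333360165373273927/20742708026746183
APPEND 1: p_13 = 1·333360165373273927 + 7242194046546295 = 340602359419820222, q_13 = 1·20742708026746183 + 450631875624192 = 21193339902370375 → 340602359419820222/21193339902370375
APPEND 6: p_14 = 6·340602359419820222 + 333360165373273927 = 2376974321892195259, q_14 = 6·21193339902370375 + 20742708026746183 = 147902747440968433 → 2376974321892195259/147902747440968433
APPEND 46: p_15 = 46·2376974321892195259 + 340602359419820222 = 109681421166460802136, q_15 = 46·147902747440968433 + 21193339902370375 = 6824719722186918293 → 109681421166460802136/6824719722186918293
APPEND 7: p_16 = 7·109681421166460802136 + 2376974321892195259 = 770146922487117810211, q_16 = 7·6824719722186918293 + 147902747440968433 = 47920940802749396484 → 770146922487117810211/47920940802749396484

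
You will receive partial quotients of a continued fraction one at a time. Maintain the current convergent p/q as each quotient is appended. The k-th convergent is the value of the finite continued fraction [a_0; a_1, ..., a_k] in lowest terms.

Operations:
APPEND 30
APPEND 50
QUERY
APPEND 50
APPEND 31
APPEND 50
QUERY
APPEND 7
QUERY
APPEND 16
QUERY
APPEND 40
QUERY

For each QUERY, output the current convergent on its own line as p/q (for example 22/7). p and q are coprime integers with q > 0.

APPEND 30: p_0 = 30·1 + 0 = 30, q_0 = 30·0 + 1 = 1 → 30/1
APPEND 50: p_1 = 50·30 + 1 = 1501, q_1 = 50·1 + 0 = 50 → 1501/50
APPEND 50: p_2 = 50·1501 + 30 = 75080, q_2 = 50·50 + 1 = 2501 → 75080/2501
APPEND 31: p_3 = 31·75080 + 1501 = 2328981, q_3 = 31·2501 + 50 = 77581 → 2328981/77581
APPEND 50: p_4 = 50·2328981 + 75080 = 116524130, q_4 = 50·77581 + 2501 = 3881551 → 116524130/3881551
APPEND 7: p_5 = 7·116524130 + 2328981 = 817997891, q_5 = 7·3881551 + 77581 = 27248438 → 817997891/27248438
APPEND 16: p_6 = 16·817997891 + 116524130 = 13204490386, q_6 = 16·27248438 + 3881551 = 439856559 → 13204490386/439856559
APPEND 40: p_7 = 40·13204490386 + 817997891 = 528997613331, q_7 = 40·439856559 + 27248438 = 17621510798 → 528997613331/17621510798

1501/50
116524130/3881551
817997891/27248438
13204490386/439856559
528997613331/17621510798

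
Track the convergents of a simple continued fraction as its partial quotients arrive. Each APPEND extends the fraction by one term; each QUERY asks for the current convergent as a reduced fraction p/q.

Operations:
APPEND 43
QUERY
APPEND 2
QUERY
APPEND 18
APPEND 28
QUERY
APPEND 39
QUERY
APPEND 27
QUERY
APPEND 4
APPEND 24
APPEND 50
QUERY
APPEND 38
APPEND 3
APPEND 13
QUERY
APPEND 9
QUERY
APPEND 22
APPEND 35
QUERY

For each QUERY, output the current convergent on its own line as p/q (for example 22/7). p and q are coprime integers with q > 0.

APPEND 43: p_0 = 43·1 + 0 = 43, q_0 = 43·0 + 1 = 1 → 43/1
APPEND 2: p_1 = 2·43 + 1 = 87, q_1 = 2·1 + 0 = 2 → 87/2
APPEND 18: p_2 = 18·87 + 43 = 1609, q_2 = 18·2 + 1 = 37 → 1609/37
APPEND 28: p_3 = 28·1609 + 87 = 45139, q_3 = 28·37 + 2 = 1038 → 45139/1038
APPEND 39: p_4 = 39·45139 + 1609 = 1762030, q_4 = 39·1038 + 37 = 40519 → 1762030/40519
APPEND 27: p_5 = 27·1762030 + 45139 = 47619949, q_5 = 27·40519 + 1038 = 1095051 → 47619949/1095051
APPEND 4: p_6 = 4·47619949 + 1762030 = 192241826, q_6 = 4·1095051 + 40519 = 4420723 → 192241826/4420723
APPEND 24: p_7 = 24·192241826 + 47619949 = 4661423773, q_7 = 24·4420723 + 1095051 = 107192403 → 4661423773/107192403
APPEND 50: p_8 = 50·4661423773 + 192241826 = 233263430476, q_8 = 50·107192403 + 4420723 = 5364040873 → 233263430476/5364040873
APPEND 38: p_9 = 38·233263430476 + 4661423773 = 8868671781861, q_9 = 38·5364040873 + 107192403 = 203940745577 → 8868671781861/203940745577
APPEND 3: p_10 = 3·8868671781861 + 233263430476 = 26839278776059, q_10 = 3·203940745577 + 5364040873 = 617186277604 → 26839278776059/617186277604
APPEND 13: p_11 = 13·26839278776059 + 8868671781861 = 357779295870628, q_11 = 13·617186277604 + 203940745577 = 8227362354429 → 357779295870628/8227362354429
APPEND 9: p_12 = 9·357779295870628 + 26839278776059 = 3246852941611711, q_12 = 9·8227362354429 + 617186277604 = 74663447467465 → 3246852941611711/74663447467465
APPEND 22: p_13 = 22·3246852941611711 + 357779295870628 = 71788544011328270, q_13 = 22·74663447467465 + 8227362354429 = 1650823206638659 → 71788544011328270/1650823206638659
APPEND 35: p_14 = 35·71788544011328270 + 3246852941611711 = 2515845893338101161, q_14 = 35·1650823206638659 + 74663447467465 = 57853475679820530 → 2515845893338101161/57853475679820530

43/1
87/2
45139/1038
1762030/40519
47619949/1095051
233263430476/5364040873
357779295870628/8227362354429
3246852941611711/74663447467465
2515845893338101161/57853475679820530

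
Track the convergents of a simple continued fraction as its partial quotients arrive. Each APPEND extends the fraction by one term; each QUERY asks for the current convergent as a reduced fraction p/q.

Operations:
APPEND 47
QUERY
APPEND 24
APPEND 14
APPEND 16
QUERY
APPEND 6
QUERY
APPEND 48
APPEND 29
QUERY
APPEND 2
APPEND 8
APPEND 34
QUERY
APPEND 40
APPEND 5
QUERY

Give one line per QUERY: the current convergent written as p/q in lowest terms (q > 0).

APPEND 47: p_0 = 47·1 + 0 = 47, q_0 = 47·0 + 1 = 1 → 47/1
APPEND 24: p_1 = 24·47 + 1 = 1129, q_1 = 24·1 + 0 = 24 → 1129/24
APPEND 14: p_2 = 14·1129 + 47 = 15853, q_2 = 14·24 + 1 = 337 → 15853/337
APPEND 16: p_3 = 16·15853 + 1129 = 254777, q_3 = 16·337 + 24 = 5416 → 254777/5416
APPEND 6: p_4 = 6·254777 + 15853 = 1544515, q_4 = 6·5416 + 337 = 32833 → 1544515/32833
APPEND 48: p_5 = 48·1544515 + 254777 = 74391497, q_5 = 48·32833 + 5416 = 1581400 → 74391497/1581400
APPEND 29: p_6 = 29·74391497 + 1544515 = 2158897928, q_6 = 29·1581400 + 32833 = 45893433 → 2158897928/45893433
APPEND 2: p_7 = 2·2158897928 + 74391497 = 4392187353, q_7 = 2·45893433 + 1581400 = 93368266 → 4392187353/93368266
APPEND 8: p_8 = 8·4392187353 + 2158897928 = 37296396752, q_8 = 8·93368266 + 45893433 = 792839561 → 37296396752/792839561
APPEND 34: p_9 = 34·37296396752 + 4392187353 = 1272469676921, q_9 = 34·792839561 + 93368266 = 27049913340 → 1272469676921/27049913340
APPEND 40: p_10 = 40·1272469676921 + 37296396752 = 50936083473592, q_10 = 40·27049913340 + 792839561 = 1082789373161 → 50936083473592/1082789373161
APPEND 5: p_11 = 5·50936083473592 + 1272469676921 = 255952887044881, q_11 = 5·1082789373161 + 27049913340 = 5440996779145 → 255952887044881/5440996779145

47/1
254777/5416
1544515/32833
2158897928/45893433
1272469676921/27049913340
255952887044881/5440996779145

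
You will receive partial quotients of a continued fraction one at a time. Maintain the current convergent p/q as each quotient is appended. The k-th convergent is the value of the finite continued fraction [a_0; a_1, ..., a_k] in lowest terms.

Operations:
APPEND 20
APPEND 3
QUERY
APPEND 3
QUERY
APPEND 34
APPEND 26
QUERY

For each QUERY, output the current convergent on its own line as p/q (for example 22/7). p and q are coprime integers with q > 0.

APPEND 20: p_0 = 20·1 + 0 = 20, q_0 = 20·0 + 1 = 1 → 20/1
APPEND 3: p_1 = 3·20 + 1 = 61, q_1 = 3·1 + 0 = 3 → 61/3
APPEND 3: p_2 = 3·61 + 20 = 203, q_2 = 3·3 + 1 = 10 → 203/10
APPEND 34: p_3 = 34·203 + 61 = 6963, q_3 = 34·10 + 3 = 343 → 6963/343
APPEND 26: p_4 = 26·6963 + 203 = 181241, q_4 = 26·343 + 10 = 8928 → 181241/8928

61/3
203/10
181241/8928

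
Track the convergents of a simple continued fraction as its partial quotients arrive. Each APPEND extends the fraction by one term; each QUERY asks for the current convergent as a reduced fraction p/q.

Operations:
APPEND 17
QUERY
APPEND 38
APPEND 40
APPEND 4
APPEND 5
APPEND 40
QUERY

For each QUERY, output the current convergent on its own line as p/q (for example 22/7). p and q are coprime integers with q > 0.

APPEND 17: p_0 = 17·1 + 0 = 17, q_0 = 17·0 + 1 = 1 → 17/1
APPEND 38: p_1 = 38·17 + 1 = 647, q_1 = 38·1 + 0 = 38 → 647/38
APPEND 40: p_2 = 40·647 + 17 = 25897, q_2 = 40·38 + 1 = 1521 → 25897/1521
APPEND 4: p_3 = 4·25897 + 647 = 104235, q_3 = 4·1521 + 38 = 6122 → 104235/6122
APPEND 5: p_4 = 5·104235 + 25897 = 547072, q_4 = 5·6122 + 1521 = 32131 → 547072/32131
APPEND 40: p_5 = 40·547072 + 104235 = 21987115, q_5 = 40·32131 + 6122 = 1291362 → 21987115/1291362

17/1
21987115/1291362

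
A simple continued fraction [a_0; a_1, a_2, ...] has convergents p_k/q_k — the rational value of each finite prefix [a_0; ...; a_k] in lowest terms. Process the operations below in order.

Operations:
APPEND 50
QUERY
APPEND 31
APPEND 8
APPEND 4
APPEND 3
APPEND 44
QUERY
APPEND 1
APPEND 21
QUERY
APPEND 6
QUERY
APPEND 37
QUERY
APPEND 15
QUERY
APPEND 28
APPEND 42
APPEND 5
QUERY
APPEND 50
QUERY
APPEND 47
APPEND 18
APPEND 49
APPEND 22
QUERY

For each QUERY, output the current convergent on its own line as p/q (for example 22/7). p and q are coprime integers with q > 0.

50/1
7382091/147547
165904749/3315964
1002977192/20046661
37276060853/745042421
560143889987/11195682976
3319996070333114/66357277387919
166660658469726225/3331072480040384
152550223488492157453691/3049045023297039916684

APPEND 50: p_0 = 50·1 + 0 = 50, q_0 = 50·0 + 1 = 1 → 50/1
APPEND 31: p_1 = 31·50 + 1 = 1551, q_1 = 31·1 + 0 = 31 → 1551/31
APPEND 8: p_2 = 8·1551 + 50 = 12458, q_2 = 8·31 + 1 = 249 → 12458/249
APPEND 4: p_3 = 4·12458 + 1551 = 51383, q_3 = 4·249 + 31 = 1027 → 51383/1027
APPEND 3: p_4 = 3·51383 + 12458 = 166607, q_4 = 3·1027 + 249 = 3330 → 166607/3330
APPEND 44: p_5 = 44·166607 + 51383 = 7382091, q_5 = 44·3330 + 1027 = 147547 → 7382091/147547
APPEND 1: p_6 = 1·7382091 + 166607 = 7548698, q_6 = 1·147547 + 3330 = 150877 → 7548698/150877
APPEND 21: p_7 = 21·7548698 + 7382091 = 165904749, q_7 = 21·150877 + 147547 = 3315964 → 165904749/3315964
APPEND 6: p_8 = 6·165904749 + 7548698 = 1002977192, q_8 = 6·3315964 + 150877 = 20046661 → 1002977192/20046661
APPEND 37: p_9 = 37·1002977192 + 165904749 = 37276060853, q_9 = 37·20046661 + 3315964 = 745042421 → 37276060853/745042421
APPEND 15: p_10 = 15·37276060853 + 1002977192 = 560143889987, q_10 = 15·745042421 + 20046661 = 11195682976 → 560143889987/11195682976
APPEND 28: p_11 = 28·560143889987 + 37276060853 = 15721304980489, q_11 = 28·11195682976 + 745042421 = 314224165749 → 15721304980489/314224165749
APPEND 42: p_12 = 42·15721304980489 + 560143889987 = 660854953070525, q_12 = 42·314224165749 + 11195682976 = 13208610644434 → 660854953070525/13208610644434
APPEND 5: p_13 = 5·660854953070525 + 15721304980489 = 3319996070333114, q_13 = 5·13208610644434 + 314224165749 = 66357277387919 → 3319996070333114/66357277387919
APPEND 50: p_14 = 50·3319996070333114 + 660854953070525 = 166660658469726225, q_14 = 50·66357277387919 + 13208610644434 = 3331072480040384 → 166660658469726225/3331072480040384
APPEND 47: p_15 = 47·166660658469726225 + 3319996070333114 = 7836370944147465689, q_15 = 47·3331072480040384 + 66357277387919 = 156626763839285967 → 7836370944147465689/156626763839285967
APPEND 18: p_16 = 18·7836370944147465689 + 166660658469726225 = 141221337653124108627, q_16 = 18·156626763839285967 + 3331072480040384 = 2822612821587187790 → 141221337653124108627/2822612821587187790
APPEND 49: p_17 = 49·141221337653124108627 + 7836370944147465689 = 6927681915947228788412, q_17 = 49·2822612821587187790 + 156626763839285967 = 138464655021611487677 → 6927681915947228788412/138464655021611487677
APPEND 22: p_18 = 22·6927681915947228788412 + 141221337653124108627 = 152550223488492157453691, q_18 = 22·138464655021611487677 + 2822612821587187790 = 3049045023297039916684 → 152550223488492157453691/3049045023297039916684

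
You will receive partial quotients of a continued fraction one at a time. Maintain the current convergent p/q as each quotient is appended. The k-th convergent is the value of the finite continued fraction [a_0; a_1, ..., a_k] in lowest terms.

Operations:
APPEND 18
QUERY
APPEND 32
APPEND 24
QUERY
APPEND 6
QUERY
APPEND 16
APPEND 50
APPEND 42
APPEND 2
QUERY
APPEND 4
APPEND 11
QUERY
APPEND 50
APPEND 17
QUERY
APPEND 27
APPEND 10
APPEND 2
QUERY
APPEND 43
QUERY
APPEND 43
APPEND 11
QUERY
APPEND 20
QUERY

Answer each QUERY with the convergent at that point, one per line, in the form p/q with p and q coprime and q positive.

APPEND 18: p_0 = 18·1 + 0 = 18, q_0 = 18·0 + 1 = 1 → 18/1
APPEND 32: p_1 = 32·18 + 1 = 577, q_1 = 32·1 + 0 = 32 → 577/32
APPEND 24: p_2 = 24·577 + 18 = 13866, q_2 = 24·32 + 1 = 769 → 13866/769
APPEND 6: p_3 = 6·13866 + 577 = 83773, q_3 = 6·769 + 32 = 4646 → 83773/4646
APPEND 16: p_4 = 16·83773 + 13866 = 1354234, q_4 = 16·4646 + 769 = 75105 → 1354234/75105
APPEND 50: p_5 = 50·1354234 + 83773 = 67795473, q_5 = 50·75105 + 4646 = 3759896 → 67795473/3759896
APPEND 42: p_6 = 42·67795473 + 1354234 = 2848764100, q_6 = 42·3759896 + 75105 = 157990737 → 2848764100/157990737
APPEND 2: p_7 = 2·2848764100 + 67795473 = 5765323673, q_7 = 2·157990737 + 3759896 = 319741370 → 5765323673/319741370
APPEND 4: p_8 = 4·5765323673 + 2848764100 = 25910058792, q_8 = 4·319741370 + 157990737 = 1436956217 → 25910058792/1436956217
APPEND 11: p_9 = 11·25910058792 + 5765323673 = 290775970385, q_9 = 11·1436956217 + 319741370 = 16126259757 → 290775970385/16126259757
APPEND 50: p_10 = 50·290775970385 + 25910058792 = 14564708578042, q_10 = 50·16126259757 + 1436956217 = 807749944067 → 14564708578042/807749944067
APPEND 17: p_11 = 17·14564708578042 + 290775970385 = 247890821797099, q_11 = 17·807749944067 + 16126259757 = 13747875308896 → 247890821797099/13747875308896
APPEND 27: p_12 = 27·247890821797099 + 14564708578042 = 6707616897099715, q_12 = 27·13747875308896 + 807749944067 = 372000383284259 → 6707616897099715/372000383284259
APPEND 10: p_13 = 10·6707616897099715 + 247890821797099 = 67324059792794249, q_13 = 10·372000383284259 + 13747875308896 = 3733751708151486 → 67324059792794249/3733751708151486
APPEND 2: p_14 = 2·67324059792794249 + 6707616897099715 = 141355736482688213, q_14 = 2·3733751708151486 + 372000383284259 = 7839503799587231 → 141355736482688213/7839503799587231
APPEND 43: p_15 = 43·141355736482688213 + 67324059792794249 = 6145620728548387408, q_15 = 43·7839503799587231 + 3733751708151486 = 340832415090402419 → 6145620728548387408/340832415090402419
APPEND 43: p_16 = 43·6145620728548387408 + 141355736482688213 = 264403047064063346757, q_16 = 43·340832415090402419 + 7839503799587231 = 14663633352686891248 → 264403047064063346757/14663633352686891248
APPEND 11: p_17 = 11·264403047064063346757 + 6145620728548387408 = 2914579138433245201735, q_17 = 11·14663633352686891248 + 340832415090402419 = 161640799294646206147 → 2914579138433245201735/161640799294646206147
APPEND 20: p_18 = 20·2914579138433245201735 + 264403047064063346757 = 58555985815728967381457, q_18 = 20·161640799294646206147 + 14663633352686891248 = 3247479619245611014188 → 58555985815728967381457/3247479619245611014188

18/1
13866/769
83773/4646
5765323673/319741370
290775970385/16126259757
247890821797099/13747875308896
141355736482688213/7839503799587231
6145620728548387408/340832415090402419
2914579138433245201735/161640799294646206147
58555985815728967381457/3247479619245611014188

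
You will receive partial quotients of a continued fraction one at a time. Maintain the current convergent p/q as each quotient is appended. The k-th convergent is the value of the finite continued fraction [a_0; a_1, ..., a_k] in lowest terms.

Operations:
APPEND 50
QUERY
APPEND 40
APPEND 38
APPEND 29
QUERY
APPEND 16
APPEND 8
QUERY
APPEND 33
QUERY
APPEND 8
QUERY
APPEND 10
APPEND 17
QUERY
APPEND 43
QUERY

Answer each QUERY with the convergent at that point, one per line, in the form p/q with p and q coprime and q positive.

50/1
2208553/44149
285512041/5707389
9457310289/189051742
75943994353/1518121325
13147197309276/262812626189
566098381552687/11316313191119

APPEND 50: p_0 = 50·1 + 0 = 50, q_0 = 50·0 + 1 = 1 → 50/1
APPEND 40: p_1 = 40·50 + 1 = 2001, q_1 = 40·1 + 0 = 40 → 2001/40
APPEND 38: p_2 = 38·2001 + 50 = 76088, q_2 = 38·40 + 1 = 1521 → 76088/1521
APPEND 29: p_3 = 29·76088 + 2001 = 2208553, q_3 = 29·1521 + 40 = 44149 → 2208553/44149
APPEND 16: p_4 = 16·2208553 + 76088 = 35412936, q_4 = 16·44149 + 1521 = 707905 → 35412936/707905
APPEND 8: p_5 = 8·35412936 + 2208553 = 285512041, q_5 = 8·707905 + 44149 = 5707389 → 285512041/5707389
APPEND 33: p_6 = 33·285512041 + 35412936 = 9457310289, q_6 = 33·5707389 + 707905 = 189051742 → 9457310289/189051742
APPEND 8: p_7 = 8·9457310289 + 285512041 = 75943994353, q_7 = 8·189051742 + 5707389 = 1518121325 → 75943994353/1518121325
APPEND 10: p_8 = 10·75943994353 + 9457310289 = 768897253819, q_8 = 10·1518121325 + 189051742 = 15370264992 → 768897253819/15370264992
APPEND 17: p_9 = 17·768897253819 + 75943994353 = 13147197309276, q_9 = 17·15370264992 + 1518121325 = 262812626189 → 13147197309276/262812626189
APPEND 43: p_10 = 43·13147197309276 + 768897253819 = 566098381552687, q_10 = 43·262812626189 + 15370264992 = 11316313191119 → 566098381552687/11316313191119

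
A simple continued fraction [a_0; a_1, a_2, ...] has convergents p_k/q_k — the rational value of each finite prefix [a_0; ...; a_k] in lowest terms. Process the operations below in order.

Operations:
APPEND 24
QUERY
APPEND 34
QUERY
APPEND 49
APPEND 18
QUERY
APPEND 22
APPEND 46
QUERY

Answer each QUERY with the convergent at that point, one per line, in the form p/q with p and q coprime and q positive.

24/1
817/34
721843/30040
733069581/30507202

APPEND 24: p_0 = 24·1 + 0 = 24, q_0 = 24·0 + 1 = 1 → 24/1
APPEND 34: p_1 = 34·24 + 1 = 817, q_1 = 34·1 + 0 = 34 → 817/34
APPEND 49: p_2 = 49·817 + 24 = 40057, q_2 = 49·34 + 1 = 1667 → 40057/1667
APPEND 18: p_3 = 18·40057 + 817 = 721843, q_3 = 18·1667 + 34 = 30040 → 721843/30040
APPEND 22: p_4 = 22·721843 + 40057 = 15920603, q_4 = 22·30040 + 1667 = 662547 → 15920603/662547
APPEND 46: p_5 = 46·15920603 + 721843 = 733069581, q_5 = 46·662547 + 30040 = 30507202 → 733069581/30507202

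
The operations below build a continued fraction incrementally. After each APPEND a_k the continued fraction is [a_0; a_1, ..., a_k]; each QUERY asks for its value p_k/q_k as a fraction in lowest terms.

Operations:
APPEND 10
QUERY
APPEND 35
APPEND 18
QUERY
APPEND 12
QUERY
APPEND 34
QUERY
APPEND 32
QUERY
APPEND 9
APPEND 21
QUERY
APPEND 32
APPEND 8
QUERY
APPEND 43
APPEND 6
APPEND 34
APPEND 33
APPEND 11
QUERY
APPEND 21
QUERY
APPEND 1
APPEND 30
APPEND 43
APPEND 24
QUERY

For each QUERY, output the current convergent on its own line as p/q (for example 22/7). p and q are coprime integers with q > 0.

10/1
6328/631
76287/7607
2600086/259269
83279039/8304215
15877619216/1583245499
4086565030008/407494070875
13212618621762642494/1317503504670853367
278662841265783419661/27787017887921809819
9340084227979907844184983/931351615948092085593631

APPEND 10: p_0 = 10·1 + 0 = 10, q_0 = 10·0 + 1 = 1 → 10/1
APPEND 35: p_1 = 35·10 + 1 = 351, q_1 = 35·1 + 0 = 35 → 351/35
APPEND 18: p_2 = 18·351 + 10 = 6328, q_2 = 18·35 + 1 = 631 → 6328/631
APPEND 12: p_3 = 12·6328 + 351 = 76287, q_3 = 12·631 + 35 = 7607 → 76287/7607
APPEND 34: p_4 = 34·76287 + 6328 = 2600086, q_4 = 34·7607 + 631 = 259269 → 2600086/259269
APPEND 32: p_5 = 32·2600086 + 76287 = 83279039, q_5 = 32·259269 + 7607 = 8304215 → 83279039/8304215
APPEND 9: p_6 = 9·83279039 + 2600086 = 752111437, q_6 = 9·8304215 + 259269 = 74997204 → 752111437/74997204
APPEND 21: p_7 = 21·752111437 + 83279039 = 15877619216, q_7 = 21·74997204 + 8304215 = 1583245499 → 15877619216/1583245499
APPEND 32: p_8 = 32·15877619216 + 752111437 = 508835926349, q_8 = 32·1583245499 + 74997204 = 50738853172 → 508835926349/50738853172
APPEND 8: p_9 = 8·508835926349 + 15877619216 = 4086565030008, q_9 = 8·50738853172 + 1583245499 = 407494070875 → 4086565030008/407494070875
APPEND 43: p_10 = 43·4086565030008 + 508835926349 = 176231132216693, q_10 = 43·407494070875 + 50738853172 = 17572983900797 → 176231132216693/17572983900797
APPEND 6: p_11 = 6·176231132216693 + 4086565030008 = 1061473358330166, q_11 = 6·17572983900797 + 407494070875 = 105845397475657 → 1061473358330166/105845397475657
APPEND 34: p_12 = 34·1061473358330166 + 176231132216693 = 36266325315442337, q_12 = 34·105845397475657 + 17572983900797 = 3616316498073135 → 36266325315442337/3616316498073135
APPEND 33: p_13 = 33·36266325315442337 + 1061473358330166 = 1197850208767927287, q_13 = 33·3616316498073135 + 105845397475657 = 119444289833889112 → 1197850208767927287/119444289833889112
APPEND 11: p_14 = 11·1197850208767927287 + 36266325315442337 = 13212618621762642494, q_14 = 11·119444289833889112 + 3616316498073135 = 1317503504670853367 → 13212618621762642494/1317503504670853367
APPEND 21: p_15 = 21·13212618621762642494 + 1197850208767927287 = 278662841265783419661, q_15 = 21·1317503504670853367 + 119444289833889112 = 27787017887921809819 → 278662841265783419661/27787017887921809819
APPEND 1: p_16 = 1·278662841265783419661 + 13212618621762642494 = 291875459887546062155, q_16 = 1·27787017887921809819 + 1317503504670853367 = 29104521392592663186 → 291875459887546062155/29104521392592663186
APPEND 30: p_17 = 30·291875459887546062155 + 278662841265783419661 = 9034926637892165284311, q_17 = 30·29104521392592663186 + 27787017887921809819 = 900922659665701705399 → 9034926637892165284311/900922659665701705399
APPEND 43: p_18 = 43·9034926637892165284311 + 291875459887546062155 = 388793720889250653287528, q_18 = 43·900922659665701705399 + 29104521392592663186 = 38768778887017765995343 → 388793720889250653287528/38768778887017765995343
APPEND 24: p_19 = 24·388793720889250653287528 + 9034926637892165284311 = 9340084227979907844184983, q_19 = 24·38768778887017765995343 + 900922659665701705399 = 931351615948092085593631 → 9340084227979907844184983/931351615948092085593631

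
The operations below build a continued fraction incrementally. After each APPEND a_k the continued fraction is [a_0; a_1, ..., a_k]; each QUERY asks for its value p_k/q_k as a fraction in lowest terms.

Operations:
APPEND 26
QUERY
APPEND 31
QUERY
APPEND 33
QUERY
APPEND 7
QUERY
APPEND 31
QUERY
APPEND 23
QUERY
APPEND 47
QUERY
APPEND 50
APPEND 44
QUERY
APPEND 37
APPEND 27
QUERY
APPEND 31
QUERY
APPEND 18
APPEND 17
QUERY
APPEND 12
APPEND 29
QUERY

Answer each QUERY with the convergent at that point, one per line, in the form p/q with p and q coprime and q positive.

APPEND 26: p_0 = 26·1 + 0 = 26, q_0 = 26·0 + 1 = 1 → 26/1
APPEND 31: p_1 = 31·26 + 1 = 807, q_1 = 31·1 + 0 = 31 → 807/31
APPEND 33: p_2 = 33·807 + 26 = 26657, q_2 = 33·31 + 1 = 1024 → 26657/1024
APPEND 7: p_3 = 7·26657 + 807 = 187406, q_3 = 7·1024 + 31 = 7199 → 187406/7199
APPEND 31: p_4 = 31·187406 + 26657 = 5836243, q_4 = 31·7199 + 1024 = 224193 → 5836243/224193
APPEND 23: p_5 = 23·5836243 + 187406 = 134420995, q_5 = 23·224193 + 7199 = 5163638 → 134420995/5163638
APPEND 47: p_6 = 47·134420995 + 5836243 = 6323623008, q_6 = 47·5163638 + 224193 = 242915179 → 6323623008/242915179
APPEND 50: p_7 = 50·6323623008 + 134420995 = 316315571395, q_7 = 50·242915179 + 5163638 = 12150922588 → 316315571395/12150922588
APPEND 44: p_8 = 44·316315571395 + 6323623008 = 13924208764388, q_8 = 44·12150922588 + 242915179 = 534883509051 → 13924208764388/534883509051
APPEND 37: p_9 = 37·13924208764388 + 316315571395 = 515512039853751, q_9 = 37·534883509051 + 12150922588 = 19802840757475 → 515512039853751/19802840757475
APPEND 27: p_10 = 27·515512039853751 + 13924208764388 = 13932749284815665, q_10 = 27·19802840757475 + 534883509051 = 535211583960876 → 13932749284815665/535211583960876
APPEND 31: p_11 = 31·13932749284815665 + 515512039853751 = 432430739869139366, q_11 = 31·535211583960876 + 19802840757475 = 16611361943544631 → 432430739869139366/16611361943544631
APPEND 18: p_12 = 18·432430739869139366 + 13932749284815665 = 7797686066929324253, q_12 = 18·16611361943544631 + 535211583960876 = 299539726567764234 → 7797686066929324253/299539726567764234
APPEND 17: p_13 = 17·7797686066929324253 + 432430739869139366 = 132993093877667651667, q_13 = 17·299539726567764234 + 16611361943544631 = 5108786713595536609 → 132993093877667651667/5108786713595536609
APPEND 12: p_14 = 12·132993093877667651667 + 7797686066929324253 = 1603714812598941144257, q_14 = 12·5108786713595536609 + 299539726567764234 = 61604980289714203542 → 1603714812598941144257/61604980289714203542
APPEND 29: p_15 = 29·1603714812598941144257 + 132993093877667651667 = 46640722659246960835120, q_15 = 29·61604980289714203542 + 5108786713595536609 = 1791653215115307439327 → 46640722659246960835120/1791653215115307439327

26/1
807/31
26657/1024
187406/7199
5836243/224193
134420995/5163638
6323623008/242915179
13924208764388/534883509051
13932749284815665/535211583960876
432430739869139366/16611361943544631
132993093877667651667/5108786713595536609
46640722659246960835120/1791653215115307439327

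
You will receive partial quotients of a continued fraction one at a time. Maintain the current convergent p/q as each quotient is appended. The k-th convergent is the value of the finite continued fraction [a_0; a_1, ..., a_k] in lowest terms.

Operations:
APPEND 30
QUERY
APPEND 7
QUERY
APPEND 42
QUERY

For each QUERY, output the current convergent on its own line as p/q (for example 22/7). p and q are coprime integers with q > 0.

30/1
211/7
8892/295

APPEND 30: p_0 = 30·1 + 0 = 30, q_0 = 30·0 + 1 = 1 → 30/1
APPEND 7: p_1 = 7·30 + 1 = 211, q_1 = 7·1 + 0 = 7 → 211/7
APPEND 42: p_2 = 42·211 + 30 = 8892, q_2 = 42·7 + 1 = 295 → 8892/295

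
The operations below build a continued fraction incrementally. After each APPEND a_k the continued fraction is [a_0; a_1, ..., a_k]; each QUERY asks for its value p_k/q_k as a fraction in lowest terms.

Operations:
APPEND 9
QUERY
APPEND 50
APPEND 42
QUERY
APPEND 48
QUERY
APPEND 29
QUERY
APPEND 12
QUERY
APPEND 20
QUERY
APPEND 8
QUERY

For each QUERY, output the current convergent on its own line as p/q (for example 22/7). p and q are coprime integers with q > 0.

9/1
18951/2101
910099/100898
26411822/2928143
317851963/35238614
6383451082/707700423
51385460619/5696841998

APPEND 9: p_0 = 9·1 + 0 = 9, q_0 = 9·0 + 1 = 1 → 9/1
APPEND 50: p_1 = 50·9 + 1 = 451, q_1 = 50·1 + 0 = 50 → 451/50
APPEND 42: p_2 = 42·451 + 9 = 18951, q_2 = 42·50 + 1 = 2101 → 18951/2101
APPEND 48: p_3 = 48·18951 + 451 = 910099, q_3 = 48·2101 + 50 = 100898 → 910099/100898
APPEND 29: p_4 = 29·910099 + 18951 = 26411822, q_4 = 29·100898 + 2101 = 2928143 → 26411822/2928143
APPEND 12: p_5 = 12·26411822 + 910099 = 317851963, q_5 = 12·2928143 + 100898 = 35238614 → 317851963/35238614
APPEND 20: p_6 = 20·317851963 + 26411822 = 6383451082, q_6 = 20·35238614 + 2928143 = 707700423 → 6383451082/707700423
APPEND 8: p_7 = 8·6383451082 + 317851963 = 51385460619, q_7 = 8·707700423 + 35238614 = 5696841998 → 51385460619/5696841998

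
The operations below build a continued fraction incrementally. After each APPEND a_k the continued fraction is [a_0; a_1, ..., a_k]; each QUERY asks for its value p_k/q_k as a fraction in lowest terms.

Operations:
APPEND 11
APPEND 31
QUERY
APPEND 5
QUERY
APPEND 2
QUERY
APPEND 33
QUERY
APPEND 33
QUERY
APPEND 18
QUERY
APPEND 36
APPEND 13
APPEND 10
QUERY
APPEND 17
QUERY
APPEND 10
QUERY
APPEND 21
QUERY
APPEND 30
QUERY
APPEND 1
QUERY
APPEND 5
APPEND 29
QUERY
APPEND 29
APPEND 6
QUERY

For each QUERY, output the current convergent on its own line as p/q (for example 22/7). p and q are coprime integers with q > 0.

342/31
1721/156
3784/343
126593/11475
4181353/379018
75390947/6833799
356845372765/32346185432
6101784048737/553095131309
61374685860135/5563297498522
1294970187111572/117382342600271
38910480299207295/3527033575506652
40205450486318867/3644415918106923
6998399699679566137/634368697733303666
1226159573840308883755/111145016782324389152

APPEND 11: p_0 = 11·1 + 0 = 11, q_0 = 11·0 + 1 = 1 → 11/1
APPEND 31: p_1 = 31·11 + 1 = 342, q_1 = 31·1 + 0 = 31 → 342/31
APPEND 5: p_2 = 5·342 + 11 = 1721, q_2 = 5·31 + 1 = 156 → 1721/156
APPEND 2: p_3 = 2·1721 + 342 = 3784, q_3 = 2·156 + 31 = 343 → 3784/343
APPEND 33: p_4 = 33·3784 + 1721 = 126593, q_4 = 33·343 + 156 = 11475 → 126593/11475
APPEND 33: p_5 = 33·126593 + 3784 = 4181353, q_5 = 33·11475 + 343 = 379018 → 4181353/379018
APPEND 18: p_6 = 18·4181353 + 126593 = 75390947, q_6 = 18·379018 + 11475 = 6833799 → 75390947/6833799
APPEND 36: p_7 = 36·75390947 + 4181353 = 2718255445, q_7 = 36·6833799 + 379018 = 246395782 → 2718255445/246395782
APPEND 13: p_8 = 13·2718255445 + 75390947 = 35412711732, q_8 = 13·246395782 + 6833799 = 3209978965 → 35412711732/3209978965
APPEND 10: p_9 = 10·35412711732 + 2718255445 = 356845372765, q_9 = 10·3209978965 + 246395782 = 32346185432 → 356845372765/32346185432
APPEND 17: p_10 = 17·356845372765 + 35412711732 = 6101784048737, q_10 = 17·32346185432 + 3209978965 = 553095131309 → 6101784048737/553095131309
APPEND 10: p_11 = 10·6101784048737 + 356845372765 = 61374685860135, q_11 = 10·553095131309 + 32346185432 = 5563297498522 → 61374685860135/5563297498522
APPEND 21: p_12 = 21·61374685860135 + 6101784048737 = 1294970187111572, q_12 = 21·5563297498522 + 553095131309 = 117382342600271 → 1294970187111572/117382342600271
APPEND 30: p_13 = 30·1294970187111572 + 61374685860135 = 38910480299207295, q_13 = 30·117382342600271 + 5563297498522 = 3527033575506652 → 38910480299207295/3527033575506652
APPEND 1: p_14 = 1·38910480299207295 + 1294970187111572 = 40205450486318867, q_14 = 1·3527033575506652 + 117382342600271 = 3644415918106923 → 40205450486318867/3644415918106923
APPEND 5: p_15 = 5·40205450486318867 + 38910480299207295 = 239937732730801630, q_15 = 5·3644415918106923 + 3527033575506652 = 21749113166041267 → 239937732730801630/21749113166041267
APPEND 29: p_16 = 29·239937732730801630 + 40205450486318867 = 6998399699679566137, q_16 = 29·21749113166041267 + 3644415918106923 = 634368697733303666 → 6998399699679566137/634368697733303666
APPEND 29: p_17 = 29·6998399699679566137 + 239937732730801630 = 203193529023438219603, q_17 = 29·634368697733303666 + 21749113166041267 = 18418441347431847581 → 203193529023438219603/18418441347431847581
APPEND 6: p_18 = 6·203193529023438219603 + 6998399699679566137 = 1226159573840308883755, q_18 = 6·18418441347431847581 + 634368697733303666 = 111145016782324389152 → 1226159573840308883755/111145016782324389152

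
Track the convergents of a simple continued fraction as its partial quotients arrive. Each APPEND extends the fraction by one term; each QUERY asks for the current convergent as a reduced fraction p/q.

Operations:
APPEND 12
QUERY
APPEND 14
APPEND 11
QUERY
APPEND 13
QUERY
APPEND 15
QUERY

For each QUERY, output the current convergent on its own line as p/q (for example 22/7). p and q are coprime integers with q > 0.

12/1
1871/155
24492/2029
369251/30590

APPEND 12: p_0 = 12·1 + 0 = 12, q_0 = 12·0 + 1 = 1 → 12/1
APPEND 14: p_1 = 14·12 + 1 = 169, q_1 = 14·1 + 0 = 14 → 169/14
APPEND 11: p_2 = 11·169 + 12 = 1871, q_2 = 11·14 + 1 = 155 → 1871/155
APPEND 13: p_3 = 13·1871 + 169 = 24492, q_3 = 13·155 + 14 = 2029 → 24492/2029
APPEND 15: p_4 = 15·24492 + 1871 = 369251, q_4 = 15·2029 + 155 = 30590 → 369251/30590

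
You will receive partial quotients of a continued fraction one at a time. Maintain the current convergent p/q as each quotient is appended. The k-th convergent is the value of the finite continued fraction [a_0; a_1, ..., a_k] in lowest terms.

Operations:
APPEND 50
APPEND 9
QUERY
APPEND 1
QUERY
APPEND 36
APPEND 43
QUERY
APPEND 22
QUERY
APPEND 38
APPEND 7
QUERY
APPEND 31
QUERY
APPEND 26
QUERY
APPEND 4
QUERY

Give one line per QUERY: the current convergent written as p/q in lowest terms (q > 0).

APPEND 50: p_0 = 50·1 + 0 = 50, q_0 = 50·0 + 1 = 1 → 50/1
APPEND 9: p_1 = 9·50 + 1 = 451, q_1 = 9·1 + 0 = 9 → 451/9
APPEND 1: p_2 = 1·451 + 50 = 501, q_2 = 1·9 + 1 = 10 → 501/10
APPEND 36: p_3 = 36·501 + 451 = 18487, q_3 = 36·10 + 9 = 369 → 18487/369
APPEND 43: p_4 = 43·18487 + 501 = 795442, q_4 = 43·369 + 10 = 15877 → 795442/15877
APPEND 22: p_5 = 22·795442 + 18487 = 17518211, q_5 = 22·15877 + 369 = 349663 → 17518211/349663
APPEND 38: p_6 = 38·17518211 + 795442 = 666487460, q_6 = 38·349663 + 15877 = 13303071 → 666487460/13303071
APPEND 7: p_7 = 7·666487460 + 17518211 = 4682930431, q_7 = 7·13303071 + 349663 = 93471160 → 4682930431/93471160
APPEND 31: p_8 = 31·4682930431 + 666487460 = 145837330821, q_8 = 31·93471160 + 13303071 = 2910909031 → 145837330821/2910909031
APPEND 26: p_9 = 26·145837330821 + 4682930431 = 3796453531777, q_9 = 26·2910909031 + 93471160 = 75777105966 → 3796453531777/75777105966
APPEND 4: p_10 = 4·3796453531777 + 145837330821 = 15331651457929, q_10 = 4·75777105966 + 2910909031 = 306019332895 → 15331651457929/306019332895

451/9
501/10
795442/15877
17518211/349663
4682930431/93471160
145837330821/2910909031
3796453531777/75777105966
15331651457929/306019332895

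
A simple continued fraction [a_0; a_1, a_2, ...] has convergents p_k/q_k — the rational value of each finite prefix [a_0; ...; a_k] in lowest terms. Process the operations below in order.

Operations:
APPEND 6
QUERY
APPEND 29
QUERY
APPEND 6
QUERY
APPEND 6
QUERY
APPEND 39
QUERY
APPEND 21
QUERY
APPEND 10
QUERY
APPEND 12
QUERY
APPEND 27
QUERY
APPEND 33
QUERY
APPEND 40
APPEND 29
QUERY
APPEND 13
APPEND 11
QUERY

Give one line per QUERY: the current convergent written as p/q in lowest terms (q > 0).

APPEND 6: p_0 = 6·1 + 0 = 6, q_0 = 6·0 + 1 = 1 → 6/1
APPEND 29: p_1 = 29·6 + 1 = 175, q_1 = 29·1 + 0 = 29 → 175/29
APPEND 6: p_2 = 6·175 + 6 = 1056, q_2 = 6·29 + 1 = 175 → 1056/175
APPEND 6: p_3 = 6·1056 + 175 = 6511, q_3 = 6·175 + 29 = 1079 → 6511/1079
APPEND 39: p_4 = 39·6511 + 1056 = 254985, q_4 = 39·1079 + 175 = 42256 → 254985/42256
APPEND 21: p_5 = 21·254985 + 6511 = 5361196, q_5 = 21·42256 + 1079 = 888455 → 5361196/888455
APPEND 10: p_6 = 10·5361196 + 254985 = 53866945, q_6 = 10·888455 + 42256 = 8926806 → 53866945/8926806
APPEND 12: p_7 = 12·53866945 + 5361196 = 651764536, q_7 = 12·8926806 + 888455 = 108010127 → 651764536/108010127
APPEND 27: p_8 = 27·651764536 + 53866945 = 17651509417, q_8 = 27·108010127 + 8926806 = 2925200235 → 17651509417/2925200235
APPEND 33: p_9 = 33·17651509417 + 651764536 = 583151575297, q_9 = 33·2925200235 + 108010127 = 96639617882 → 583151575297/96639617882
APPEND 40: p_10 = 40·583151575297 + 17651509417 = 23343714521297, q_10 = 40·96639617882 + 2925200235 = 3868509915515 → 23343714521297/3868509915515
APPEND 29: p_11 = 29·23343714521297 + 583151575297 = 677550872692910, q_11 = 29·3868509915515 + 96639617882 = 112283427167817 → 677550872692910/112283427167817
APPEND 13: p_12 = 13·677550872692910 + 23343714521297 = 8831505059529127, q_12 = 13·112283427167817 + 3868509915515 = 1463553063097136 → 8831505059529127/1463553063097136
APPEND 11: p_13 = 11·8831505059529127 + 677550872692910 = 97824106527513307, q_13 = 11·1463553063097136 + 112283427167817 = 16211367121236313 → 97824106527513307/16211367121236313

6/1
175/29
1056/175
6511/1079
254985/42256
5361196/888455
53866945/8926806
651764536/108010127
17651509417/2925200235
583151575297/96639617882
677550872692910/112283427167817
97824106527513307/16211367121236313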